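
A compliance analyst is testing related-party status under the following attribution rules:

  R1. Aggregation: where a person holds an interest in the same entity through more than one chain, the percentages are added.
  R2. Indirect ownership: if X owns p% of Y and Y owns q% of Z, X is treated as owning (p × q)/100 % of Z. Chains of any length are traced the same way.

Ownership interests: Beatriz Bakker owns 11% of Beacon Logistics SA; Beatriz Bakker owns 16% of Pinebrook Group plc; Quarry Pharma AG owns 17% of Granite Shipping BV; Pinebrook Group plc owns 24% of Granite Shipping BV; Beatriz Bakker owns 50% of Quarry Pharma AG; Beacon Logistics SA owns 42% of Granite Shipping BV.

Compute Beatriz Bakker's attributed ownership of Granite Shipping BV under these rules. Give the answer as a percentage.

16.96%

Chain via Pinebrook Group plc (R2): 16% × 24% = 3.84% of Granite Shipping BV.
Chain via Beacon Logistics SA (R2): 11% × 42% = 4.62% of Granite Shipping BV.
Chain via Quarry Pharma AG (R2): 50% × 17% = 8.5% of Granite Shipping BV.
Aggregating (R1): 3.84% + 4.62% + 8.5% = 16.96%.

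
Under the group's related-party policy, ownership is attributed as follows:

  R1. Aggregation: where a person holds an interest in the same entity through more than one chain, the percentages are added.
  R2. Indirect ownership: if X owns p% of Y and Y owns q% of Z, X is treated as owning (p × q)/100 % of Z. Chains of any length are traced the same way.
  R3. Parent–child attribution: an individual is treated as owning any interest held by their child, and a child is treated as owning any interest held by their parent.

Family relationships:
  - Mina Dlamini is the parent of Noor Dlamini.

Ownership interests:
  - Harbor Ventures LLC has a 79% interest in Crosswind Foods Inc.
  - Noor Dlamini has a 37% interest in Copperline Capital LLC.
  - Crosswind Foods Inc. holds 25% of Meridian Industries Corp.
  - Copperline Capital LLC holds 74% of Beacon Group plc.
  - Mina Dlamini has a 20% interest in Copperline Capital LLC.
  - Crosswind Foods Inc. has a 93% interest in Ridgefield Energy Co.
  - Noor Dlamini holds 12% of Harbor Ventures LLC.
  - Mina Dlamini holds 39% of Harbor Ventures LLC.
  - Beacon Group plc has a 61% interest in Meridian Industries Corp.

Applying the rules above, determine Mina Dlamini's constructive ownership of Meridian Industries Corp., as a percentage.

35.8023%

By parent–child attribution (R3), Mina Dlamini is treated as also owning Noor Dlamini's interest in Harbor Ventures LLC, giving 39% + 12% = 51%.
By parent–child attribution (R3), Mina Dlamini is treated as also owning Noor Dlamini's interest in Copperline Capital LLC, giving 20% + 37% = 57%.
Chain via Harbor Ventures LLC → Crosswind Foods Inc. (R2): 51% × 79% × 25% = 10.0725% of Meridian Industries Corp.
Chain via Copperline Capital LLC → Beacon Group plc (R2): 57% × 74% × 61% = 25.7298% of Meridian Industries Corp.
Aggregating (R1): 10.0725% + 25.7298% = 35.8023%.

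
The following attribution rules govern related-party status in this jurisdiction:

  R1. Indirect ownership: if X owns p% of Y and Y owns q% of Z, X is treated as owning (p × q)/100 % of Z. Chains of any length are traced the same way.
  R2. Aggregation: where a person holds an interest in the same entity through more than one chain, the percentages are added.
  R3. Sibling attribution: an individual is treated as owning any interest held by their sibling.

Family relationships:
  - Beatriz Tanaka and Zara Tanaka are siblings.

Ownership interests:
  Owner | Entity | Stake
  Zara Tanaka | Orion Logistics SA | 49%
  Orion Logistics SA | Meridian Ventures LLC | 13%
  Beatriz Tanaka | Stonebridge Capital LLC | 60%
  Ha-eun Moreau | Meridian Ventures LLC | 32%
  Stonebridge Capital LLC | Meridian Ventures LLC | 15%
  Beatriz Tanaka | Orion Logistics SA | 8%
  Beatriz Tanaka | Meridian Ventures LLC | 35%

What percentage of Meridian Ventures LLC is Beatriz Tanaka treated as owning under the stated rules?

51.41%

By sibling attribution (R3), Beatriz Tanaka is treated as also owning Zara Tanaka's interest in Orion Logistics SA, giving 8% + 49% = 57%.
Chain via Orion Logistics SA (R1): 57% × 13% = 7.41% of Meridian Ventures LLC.
Chain via Stonebridge Capital LLC (R1): 60% × 15% = 9% of Meridian Ventures LLC.
Direct interest in Meridian Ventures LLC: 35%.
Aggregating (R2): 7.41% + 9% + 35% = 51.41%.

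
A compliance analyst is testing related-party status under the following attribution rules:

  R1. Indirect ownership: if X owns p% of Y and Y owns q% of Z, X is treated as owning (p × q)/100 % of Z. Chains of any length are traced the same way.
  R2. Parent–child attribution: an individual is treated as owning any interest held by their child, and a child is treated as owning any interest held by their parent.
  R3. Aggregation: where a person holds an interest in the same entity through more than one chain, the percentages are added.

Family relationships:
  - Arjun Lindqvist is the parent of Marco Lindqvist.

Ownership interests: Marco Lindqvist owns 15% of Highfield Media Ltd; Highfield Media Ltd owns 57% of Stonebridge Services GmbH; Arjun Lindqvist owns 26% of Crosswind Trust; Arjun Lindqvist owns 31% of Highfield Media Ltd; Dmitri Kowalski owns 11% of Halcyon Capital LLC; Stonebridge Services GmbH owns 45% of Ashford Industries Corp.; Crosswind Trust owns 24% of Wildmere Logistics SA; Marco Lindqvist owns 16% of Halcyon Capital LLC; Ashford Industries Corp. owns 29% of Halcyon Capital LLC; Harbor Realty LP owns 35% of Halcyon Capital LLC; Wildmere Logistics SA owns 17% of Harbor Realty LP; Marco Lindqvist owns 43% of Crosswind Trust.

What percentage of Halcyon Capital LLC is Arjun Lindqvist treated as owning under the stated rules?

By parent–child attribution (R2), Arjun Lindqvist is treated as also owning Marco Lindqvist's interest in Highfield Media Ltd, giving 31% + 15% = 46%.
By parent–child attribution (R2), Arjun Lindqvist is treated as also owning Marco Lindqvist's interest in Crosswind Trust, giving 26% + 43% = 69%.
By parent–child attribution (R2), Arjun Lindqvist is treated as owning Marco Lindqvist's 16% interest in Halcyon Capital LLC.
Chain via Highfield Media Ltd → Stonebridge Services GmbH → Ashford Industries Corp. (R1): 46% × 57% × 45% × 29% = 3.42171% of Halcyon Capital LLC.
Chain via Crosswind Trust → Wildmere Logistics SA → Harbor Realty LP (R1): 69% × 24% × 17% × 35% = 0.98532% of Halcyon Capital LLC.
Direct interest in Halcyon Capital LLC: 16%.
Aggregating (R3): 3.42171% + 0.98532% + 16% = 20.40703%.

20.40703%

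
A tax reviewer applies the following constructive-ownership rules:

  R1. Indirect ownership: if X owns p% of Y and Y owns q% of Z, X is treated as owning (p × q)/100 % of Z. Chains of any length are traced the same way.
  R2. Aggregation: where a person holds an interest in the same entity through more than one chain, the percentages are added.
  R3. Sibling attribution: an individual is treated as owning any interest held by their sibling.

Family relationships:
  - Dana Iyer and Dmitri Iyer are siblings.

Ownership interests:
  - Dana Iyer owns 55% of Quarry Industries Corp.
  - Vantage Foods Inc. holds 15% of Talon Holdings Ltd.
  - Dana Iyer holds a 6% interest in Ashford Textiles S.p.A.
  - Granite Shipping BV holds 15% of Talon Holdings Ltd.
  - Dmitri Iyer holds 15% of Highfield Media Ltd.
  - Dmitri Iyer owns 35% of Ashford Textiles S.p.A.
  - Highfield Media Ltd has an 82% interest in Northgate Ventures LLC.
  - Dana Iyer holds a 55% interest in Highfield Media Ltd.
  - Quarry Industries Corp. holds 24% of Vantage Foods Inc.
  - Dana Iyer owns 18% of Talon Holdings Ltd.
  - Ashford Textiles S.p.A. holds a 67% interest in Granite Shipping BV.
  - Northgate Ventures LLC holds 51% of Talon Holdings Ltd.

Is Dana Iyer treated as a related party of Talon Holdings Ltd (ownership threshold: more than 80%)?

No

By sibling attribution (R3), Dana Iyer is treated as also owning Dmitri Iyer's interest in Ashford Textiles S.p.A, giving 6% + 35% = 41%.
By sibling attribution (R3), Dana Iyer is treated as also owning Dmitri Iyer's interest in Highfield Media Ltd, giving 55% + 15% = 70%.
Chain via Quarry Industries Corp. → Vantage Foods Inc. (R1): 55% × 24% × 15% = 1.98% of Talon Holdings Ltd.
Chain via Ashford Textiles S.p.A. → Granite Shipping BV (R1): 41% × 67% × 15% = 4.1205% of Talon Holdings Ltd.
Chain via Highfield Media Ltd → Northgate Ventures LLC (R1): 70% × 82% × 51% = 29.274% of Talon Holdings Ltd.
Direct interest in Talon Holdings Ltd: 18%.
Aggregating (R2): 1.98% + 4.1205% + 29.274% + 18% = 53.3745%.
53.3745% does not exceed the 80% threshold, so Dana is not a related party to Talon Holdings Ltd.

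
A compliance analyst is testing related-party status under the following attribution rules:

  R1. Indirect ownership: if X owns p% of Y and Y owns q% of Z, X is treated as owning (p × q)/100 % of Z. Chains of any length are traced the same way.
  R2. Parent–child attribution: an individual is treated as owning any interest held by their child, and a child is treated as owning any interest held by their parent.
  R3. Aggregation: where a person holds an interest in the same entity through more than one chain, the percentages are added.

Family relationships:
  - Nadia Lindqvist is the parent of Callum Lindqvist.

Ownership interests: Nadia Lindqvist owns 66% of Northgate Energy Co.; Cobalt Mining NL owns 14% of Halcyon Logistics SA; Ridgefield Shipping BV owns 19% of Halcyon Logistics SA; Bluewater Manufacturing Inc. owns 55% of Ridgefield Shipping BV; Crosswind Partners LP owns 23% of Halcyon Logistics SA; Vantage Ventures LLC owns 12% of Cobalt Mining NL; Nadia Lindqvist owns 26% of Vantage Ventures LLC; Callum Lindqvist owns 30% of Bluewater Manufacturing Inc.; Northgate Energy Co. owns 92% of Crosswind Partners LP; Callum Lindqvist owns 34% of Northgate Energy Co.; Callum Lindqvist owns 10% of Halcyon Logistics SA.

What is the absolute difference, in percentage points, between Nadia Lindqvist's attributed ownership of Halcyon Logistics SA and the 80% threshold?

By parent–child attribution (R2), Nadia Lindqvist is treated as also owning Callum Lindqvist's interest in Northgate Energy Co, giving 66% + 34% = 100%.
By parent–child attribution (R2), Nadia Lindqvist is treated as owning Callum Lindqvist's 30% interest in Bluewater Manufacturing Inc.
By parent–child attribution (R2), Nadia Lindqvist is treated as owning Callum Lindqvist's 10% interest in Halcyon Logistics SA.
Chain via Vantage Ventures LLC → Cobalt Mining NL (R1): 26% × 12% × 14% = 0.4368% of Halcyon Logistics SA.
Chain via Northgate Energy Co. → Crosswind Partners LP (R1): 100% × 92% × 23% = 21.16% of Halcyon Logistics SA.
Chain via Bluewater Manufacturing Inc. → Ridgefield Shipping BV (R1): 30% × 55% × 19% = 3.135% of Halcyon Logistics SA.
Direct interest in Halcyon Logistics SA: 10%.
Aggregating (R3): 0.4368% + 21.16% + 3.135% + 10% = 34.7318%.
34.7318% falls short of the 80% threshold by 45.2682 percentage points.

45.2682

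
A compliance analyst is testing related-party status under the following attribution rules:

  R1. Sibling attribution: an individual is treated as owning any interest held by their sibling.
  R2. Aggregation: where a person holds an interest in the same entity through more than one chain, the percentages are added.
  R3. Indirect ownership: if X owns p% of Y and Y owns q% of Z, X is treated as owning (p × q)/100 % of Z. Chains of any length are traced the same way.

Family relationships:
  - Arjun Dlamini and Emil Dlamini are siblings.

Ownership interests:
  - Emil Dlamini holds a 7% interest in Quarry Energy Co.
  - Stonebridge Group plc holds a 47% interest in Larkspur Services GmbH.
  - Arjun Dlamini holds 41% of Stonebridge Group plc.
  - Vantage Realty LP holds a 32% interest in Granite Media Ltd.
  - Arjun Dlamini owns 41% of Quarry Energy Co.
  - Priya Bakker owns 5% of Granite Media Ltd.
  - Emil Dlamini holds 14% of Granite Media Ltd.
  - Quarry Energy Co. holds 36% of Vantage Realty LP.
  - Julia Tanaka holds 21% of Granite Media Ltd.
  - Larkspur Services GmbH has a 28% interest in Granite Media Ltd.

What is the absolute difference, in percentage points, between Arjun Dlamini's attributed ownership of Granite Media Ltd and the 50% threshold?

By sibling attribution (R1), Arjun Dlamini is treated as also owning Emil Dlamini's interest in Quarry Energy Co, giving 41% + 7% = 48%.
By sibling attribution (R1), Arjun Dlamini is treated as owning Emil Dlamini's 14% interest in Granite Media Ltd.
Chain via Stonebridge Group plc → Larkspur Services GmbH (R3): 41% × 47% × 28% = 5.3956% of Granite Media Ltd.
Chain via Quarry Energy Co. → Vantage Realty LP (R3): 48% × 36% × 32% = 5.5296% of Granite Media Ltd.
Direct interest in Granite Media Ltd: 14%.
Aggregating (R2): 5.3956% + 5.5296% + 14% = 24.9252%.
24.9252% falls short of the 50% threshold by 25.0748 percentage points.

25.0748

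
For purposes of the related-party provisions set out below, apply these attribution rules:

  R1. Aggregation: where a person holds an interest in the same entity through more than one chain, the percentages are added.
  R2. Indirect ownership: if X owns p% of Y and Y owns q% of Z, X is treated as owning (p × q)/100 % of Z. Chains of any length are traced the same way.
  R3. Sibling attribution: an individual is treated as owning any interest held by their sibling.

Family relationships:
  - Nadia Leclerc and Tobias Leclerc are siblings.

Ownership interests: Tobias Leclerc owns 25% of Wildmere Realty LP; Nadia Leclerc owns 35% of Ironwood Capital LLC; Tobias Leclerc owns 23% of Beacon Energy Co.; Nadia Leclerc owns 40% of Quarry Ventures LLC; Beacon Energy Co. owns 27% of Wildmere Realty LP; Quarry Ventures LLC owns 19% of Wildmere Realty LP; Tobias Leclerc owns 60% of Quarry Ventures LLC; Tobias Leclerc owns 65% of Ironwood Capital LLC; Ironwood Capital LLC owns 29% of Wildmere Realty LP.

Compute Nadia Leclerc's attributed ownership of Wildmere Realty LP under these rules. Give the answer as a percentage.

By sibling attribution (R3), Nadia Leclerc is treated as also owning Tobias Leclerc's interest in Quarry Ventures LLC, giving 40% + 60% = 100%.
By sibling attribution (R3), Nadia Leclerc is treated as also owning Tobias Leclerc's interest in Ironwood Capital LLC, giving 35% + 65% = 100%.
By sibling attribution (R3), Nadia Leclerc is treated as owning Tobias Leclerc's 23% interest in Beacon Energy Co.
By sibling attribution (R3), Nadia Leclerc is treated as owning Tobias Leclerc's 25% interest in Wildmere Realty LP.
Chain via Quarry Ventures LLC (R2): 100% × 19% = 19% of Wildmere Realty LP.
Chain via Ironwood Capital LLC (R2): 100% × 29% = 29% of Wildmere Realty LP.
Chain via Beacon Energy Co. (R2): 23% × 27% = 6.21% of Wildmere Realty LP.
Direct interest in Wildmere Realty LP: 25%.
Aggregating (R1): 19% + 29% + 6.21% + 25% = 79.21%.

79.21%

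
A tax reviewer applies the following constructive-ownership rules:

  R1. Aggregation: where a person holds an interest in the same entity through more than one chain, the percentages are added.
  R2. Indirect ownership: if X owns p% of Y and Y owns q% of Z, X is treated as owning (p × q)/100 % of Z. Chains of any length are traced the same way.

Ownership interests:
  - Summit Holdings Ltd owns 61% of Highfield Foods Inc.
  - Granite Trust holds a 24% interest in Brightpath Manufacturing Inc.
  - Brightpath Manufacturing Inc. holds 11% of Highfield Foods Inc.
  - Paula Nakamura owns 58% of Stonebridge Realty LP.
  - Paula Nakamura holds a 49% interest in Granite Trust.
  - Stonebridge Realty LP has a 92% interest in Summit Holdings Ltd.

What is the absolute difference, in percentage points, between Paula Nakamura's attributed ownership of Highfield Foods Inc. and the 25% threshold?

Chain via Stonebridge Realty LP → Summit Holdings Ltd (R2): 58% × 92% × 61% = 32.5496% of Highfield Foods Inc.
Chain via Granite Trust → Brightpath Manufacturing Inc. (R2): 49% × 24% × 11% = 1.2936% of Highfield Foods Inc.
Aggregating (R1): 32.5496% + 1.2936% = 33.8432%.
33.8432% exceeds the 25% threshold by 8.8432 percentage points.

8.8432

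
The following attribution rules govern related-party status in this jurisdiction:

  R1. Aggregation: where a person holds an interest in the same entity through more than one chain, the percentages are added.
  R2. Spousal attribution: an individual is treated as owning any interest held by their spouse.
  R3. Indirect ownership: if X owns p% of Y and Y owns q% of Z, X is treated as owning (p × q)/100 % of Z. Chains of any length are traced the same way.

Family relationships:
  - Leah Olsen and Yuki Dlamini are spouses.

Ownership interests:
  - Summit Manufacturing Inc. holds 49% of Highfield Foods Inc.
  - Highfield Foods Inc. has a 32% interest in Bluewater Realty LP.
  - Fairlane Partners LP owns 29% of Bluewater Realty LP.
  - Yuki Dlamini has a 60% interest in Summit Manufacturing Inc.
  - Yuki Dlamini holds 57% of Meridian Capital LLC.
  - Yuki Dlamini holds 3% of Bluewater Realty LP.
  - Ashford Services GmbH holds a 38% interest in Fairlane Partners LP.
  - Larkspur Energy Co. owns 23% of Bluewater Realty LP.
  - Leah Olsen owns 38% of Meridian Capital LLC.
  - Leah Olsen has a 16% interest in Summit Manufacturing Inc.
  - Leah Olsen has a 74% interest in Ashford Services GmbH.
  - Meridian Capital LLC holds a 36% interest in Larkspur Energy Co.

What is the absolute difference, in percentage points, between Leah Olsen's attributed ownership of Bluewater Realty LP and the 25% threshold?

5.9376

By spousal attribution (R2), Leah Olsen is treated as also owning Yuki Dlamini's interest in Meridian Capital LLC, giving 38% + 57% = 95%.
By spousal attribution (R2), Leah Olsen is treated as also owning Yuki Dlamini's interest in Summit Manufacturing Inc, giving 16% + 60% = 76%.
By spousal attribution (R2), Leah Olsen is treated as owning Yuki Dlamini's 3% interest in Bluewater Realty LP.
Chain via Ashford Services GmbH → Fairlane Partners LP (R3): 74% × 38% × 29% = 8.1548% of Bluewater Realty LP.
Chain via Meridian Capital LLC → Larkspur Energy Co. (R3): 95% × 36% × 23% = 7.866% of Bluewater Realty LP.
Chain via Summit Manufacturing Inc. → Highfield Foods Inc. (R3): 76% × 49% × 32% = 11.9168% of Bluewater Realty LP.
Direct interest in Bluewater Realty LP: 3%.
Aggregating (R1): 8.1548% + 7.866% + 11.9168% + 3% = 30.9376%.
30.9376% exceeds the 25% threshold by 5.9376 percentage points.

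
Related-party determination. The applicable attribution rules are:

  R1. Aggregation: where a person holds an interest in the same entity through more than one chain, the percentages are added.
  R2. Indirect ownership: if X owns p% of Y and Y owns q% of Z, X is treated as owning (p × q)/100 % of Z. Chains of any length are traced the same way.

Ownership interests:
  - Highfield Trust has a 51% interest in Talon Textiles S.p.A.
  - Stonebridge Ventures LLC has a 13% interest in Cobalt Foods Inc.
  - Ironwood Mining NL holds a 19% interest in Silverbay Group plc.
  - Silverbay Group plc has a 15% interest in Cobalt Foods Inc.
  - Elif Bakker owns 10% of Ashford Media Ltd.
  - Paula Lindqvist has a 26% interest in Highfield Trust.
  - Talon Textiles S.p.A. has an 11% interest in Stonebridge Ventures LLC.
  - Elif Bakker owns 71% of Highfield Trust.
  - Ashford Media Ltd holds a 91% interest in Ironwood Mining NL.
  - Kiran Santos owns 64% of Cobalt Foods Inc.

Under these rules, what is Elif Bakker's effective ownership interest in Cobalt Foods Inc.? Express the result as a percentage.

Chain via Ashford Media Ltd → Ironwood Mining NL → Silverbay Group plc (R2): 10% × 91% × 19% × 15% = 0.25935% of Cobalt Foods Inc.
Chain via Highfield Trust → Talon Textiles S.p.A. → Stonebridge Ventures LLC (R2): 71% × 51% × 11% × 13% = 0.517803% of Cobalt Foods Inc.
Aggregating (R1): 0.25935% + 0.517803% = 0.777153%.

0.777153%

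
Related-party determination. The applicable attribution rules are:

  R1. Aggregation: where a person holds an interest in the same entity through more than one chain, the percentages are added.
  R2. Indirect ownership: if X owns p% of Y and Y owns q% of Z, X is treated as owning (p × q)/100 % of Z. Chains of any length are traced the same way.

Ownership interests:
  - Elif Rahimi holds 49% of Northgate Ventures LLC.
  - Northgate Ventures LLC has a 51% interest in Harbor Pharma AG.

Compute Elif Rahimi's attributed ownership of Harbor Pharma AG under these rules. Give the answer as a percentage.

Chain via Northgate Ventures LLC (R2): 49% × 51% = 24.99% of Harbor Pharma AG.

24.99%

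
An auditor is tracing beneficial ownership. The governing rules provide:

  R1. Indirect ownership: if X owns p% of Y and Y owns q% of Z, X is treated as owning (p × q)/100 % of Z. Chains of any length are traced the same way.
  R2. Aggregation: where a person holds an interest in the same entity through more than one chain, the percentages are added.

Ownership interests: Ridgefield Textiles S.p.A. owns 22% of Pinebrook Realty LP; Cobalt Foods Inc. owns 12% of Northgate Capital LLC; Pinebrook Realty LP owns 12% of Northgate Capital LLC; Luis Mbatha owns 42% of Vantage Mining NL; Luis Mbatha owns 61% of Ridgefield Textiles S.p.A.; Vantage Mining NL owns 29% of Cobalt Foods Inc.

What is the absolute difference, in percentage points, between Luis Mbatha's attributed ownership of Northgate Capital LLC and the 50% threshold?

46.928

Chain via Ridgefield Textiles S.p.A. → Pinebrook Realty LP (R1): 61% × 22% × 12% = 1.6104% of Northgate Capital LLC.
Chain via Vantage Mining NL → Cobalt Foods Inc. (R1): 42% × 29% × 12% = 1.4616% of Northgate Capital LLC.
Aggregating (R2): 1.6104% + 1.4616% = 3.072%.
3.072% falls short of the 50% threshold by 46.928 percentage points.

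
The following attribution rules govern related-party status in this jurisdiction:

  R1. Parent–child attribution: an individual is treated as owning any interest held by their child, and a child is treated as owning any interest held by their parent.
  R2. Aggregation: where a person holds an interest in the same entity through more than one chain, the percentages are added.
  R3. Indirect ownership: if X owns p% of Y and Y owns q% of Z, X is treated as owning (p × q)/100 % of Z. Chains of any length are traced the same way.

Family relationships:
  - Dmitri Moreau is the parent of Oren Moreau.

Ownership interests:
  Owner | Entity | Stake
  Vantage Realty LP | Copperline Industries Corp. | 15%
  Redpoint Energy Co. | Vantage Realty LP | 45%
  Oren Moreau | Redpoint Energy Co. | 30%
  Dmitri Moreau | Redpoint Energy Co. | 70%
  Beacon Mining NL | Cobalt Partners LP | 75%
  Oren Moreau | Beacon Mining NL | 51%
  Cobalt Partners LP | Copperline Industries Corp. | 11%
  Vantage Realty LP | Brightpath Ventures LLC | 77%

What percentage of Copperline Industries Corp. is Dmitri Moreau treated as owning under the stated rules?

By parent–child attribution (R1), Dmitri Moreau is treated as also owning Oren Moreau's interest in Redpoint Energy Co, giving 70% + 30% = 100%.
By parent–child attribution (R1), Dmitri Moreau is treated as owning Oren Moreau's 51% interest in Beacon Mining NL.
Chain via Redpoint Energy Co. → Vantage Realty LP (R3): 100% × 45% × 15% = 6.75% of Copperline Industries Corp.
Chain via Beacon Mining NL → Cobalt Partners LP (R3): 51% × 75% × 11% = 4.2075% of Copperline Industries Corp.
Aggregating (R2): 6.75% + 4.2075% = 10.9575%.

10.9575%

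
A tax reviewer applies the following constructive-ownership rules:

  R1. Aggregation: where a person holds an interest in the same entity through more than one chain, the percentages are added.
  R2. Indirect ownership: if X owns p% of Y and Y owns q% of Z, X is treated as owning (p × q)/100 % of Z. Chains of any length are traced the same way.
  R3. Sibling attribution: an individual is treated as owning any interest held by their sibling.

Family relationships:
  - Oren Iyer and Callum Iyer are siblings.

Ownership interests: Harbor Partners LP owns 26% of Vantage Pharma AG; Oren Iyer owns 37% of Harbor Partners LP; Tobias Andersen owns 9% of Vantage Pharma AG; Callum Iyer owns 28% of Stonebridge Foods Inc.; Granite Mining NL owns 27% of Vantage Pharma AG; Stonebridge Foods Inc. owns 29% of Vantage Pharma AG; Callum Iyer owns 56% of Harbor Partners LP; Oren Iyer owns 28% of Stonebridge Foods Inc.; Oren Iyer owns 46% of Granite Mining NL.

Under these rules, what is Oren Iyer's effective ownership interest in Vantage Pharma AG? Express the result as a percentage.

52.84%

By sibling attribution (R3), Oren Iyer is treated as also owning Callum Iyer's interest in Harbor Partners LP, giving 37% + 56% = 93%.
By sibling attribution (R3), Oren Iyer is treated as also owning Callum Iyer's interest in Stonebridge Foods Inc, giving 28% + 28% = 56%.
Chain via Harbor Partners LP (R2): 93% × 26% = 24.18% of Vantage Pharma AG.
Chain via Stonebridge Foods Inc. (R2): 56% × 29% = 16.24% of Vantage Pharma AG.
Chain via Granite Mining NL (R2): 46% × 27% = 12.42% of Vantage Pharma AG.
Aggregating (R1): 24.18% + 16.24% + 12.42% = 52.84%.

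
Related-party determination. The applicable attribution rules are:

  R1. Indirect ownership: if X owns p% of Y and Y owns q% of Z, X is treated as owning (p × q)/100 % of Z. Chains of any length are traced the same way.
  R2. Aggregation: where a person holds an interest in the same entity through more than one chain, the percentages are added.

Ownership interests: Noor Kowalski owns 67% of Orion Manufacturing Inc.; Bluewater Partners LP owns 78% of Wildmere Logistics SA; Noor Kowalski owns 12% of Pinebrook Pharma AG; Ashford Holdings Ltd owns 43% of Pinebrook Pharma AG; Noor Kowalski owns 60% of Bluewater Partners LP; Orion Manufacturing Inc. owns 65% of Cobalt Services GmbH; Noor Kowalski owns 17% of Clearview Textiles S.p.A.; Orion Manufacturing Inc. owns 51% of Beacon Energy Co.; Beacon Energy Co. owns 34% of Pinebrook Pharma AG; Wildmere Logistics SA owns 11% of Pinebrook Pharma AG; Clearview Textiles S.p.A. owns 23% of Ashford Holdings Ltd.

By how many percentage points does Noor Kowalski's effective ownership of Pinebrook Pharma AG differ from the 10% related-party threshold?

20.4471

Chain via Bluewater Partners LP → Wildmere Logistics SA (R1): 60% × 78% × 11% = 5.148% of Pinebrook Pharma AG.
Chain via Orion Manufacturing Inc. → Beacon Energy Co. (R1): 67% × 51% × 34% = 11.6178% of Pinebrook Pharma AG.
Chain via Clearview Textiles S.p.A. → Ashford Holdings Ltd (R1): 17% × 23% × 43% = 1.6813% of Pinebrook Pharma AG.
Direct interest in Pinebrook Pharma AG: 12%.
Aggregating (R2): 5.148% + 11.6178% + 1.6813% + 12% = 30.4471%.
30.4471% exceeds the 10% threshold by 20.4471 percentage points.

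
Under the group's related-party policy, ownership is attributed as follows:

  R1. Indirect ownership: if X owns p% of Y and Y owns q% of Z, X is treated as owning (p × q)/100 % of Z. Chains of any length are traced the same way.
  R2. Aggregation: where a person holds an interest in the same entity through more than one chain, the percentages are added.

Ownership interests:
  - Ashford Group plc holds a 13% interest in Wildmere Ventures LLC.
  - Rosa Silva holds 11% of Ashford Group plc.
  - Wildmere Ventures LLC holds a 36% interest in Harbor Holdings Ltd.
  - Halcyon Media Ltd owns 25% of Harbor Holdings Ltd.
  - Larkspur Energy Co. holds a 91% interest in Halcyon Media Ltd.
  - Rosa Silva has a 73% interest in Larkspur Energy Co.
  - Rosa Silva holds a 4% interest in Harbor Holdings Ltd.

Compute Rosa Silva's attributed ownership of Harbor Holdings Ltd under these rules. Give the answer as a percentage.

21.1223%

Chain via Larkspur Energy Co. → Halcyon Media Ltd (R1): 73% × 91% × 25% = 16.6075% of Harbor Holdings Ltd.
Chain via Ashford Group plc → Wildmere Ventures LLC (R1): 11% × 13% × 36% = 0.5148% of Harbor Holdings Ltd.
Direct interest in Harbor Holdings Ltd: 4%.
Aggregating (R2): 16.6075% + 0.5148% + 4% = 21.1223%.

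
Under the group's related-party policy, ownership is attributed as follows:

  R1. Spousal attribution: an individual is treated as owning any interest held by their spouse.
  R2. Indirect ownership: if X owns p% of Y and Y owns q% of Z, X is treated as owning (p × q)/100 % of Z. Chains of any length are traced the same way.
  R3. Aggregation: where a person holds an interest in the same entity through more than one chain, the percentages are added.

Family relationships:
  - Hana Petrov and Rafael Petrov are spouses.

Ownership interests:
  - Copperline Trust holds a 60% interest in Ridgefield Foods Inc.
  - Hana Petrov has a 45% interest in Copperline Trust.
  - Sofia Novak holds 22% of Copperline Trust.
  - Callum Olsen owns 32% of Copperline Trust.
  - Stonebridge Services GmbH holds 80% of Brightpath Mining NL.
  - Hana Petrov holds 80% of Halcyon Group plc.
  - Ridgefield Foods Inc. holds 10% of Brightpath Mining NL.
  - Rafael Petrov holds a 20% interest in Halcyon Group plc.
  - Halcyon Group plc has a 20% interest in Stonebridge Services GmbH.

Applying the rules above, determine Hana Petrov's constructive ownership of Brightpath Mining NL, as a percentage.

By spousal attribution (R1), Hana Petrov is treated as also owning Rafael Petrov's interest in Halcyon Group plc, giving 80% + 20% = 100%.
Chain via Halcyon Group plc → Stonebridge Services GmbH (R2): 100% × 20% × 80% = 16% of Brightpath Mining NL.
Chain via Copperline Trust → Ridgefield Foods Inc. (R2): 45% × 60% × 10% = 2.7% of Brightpath Mining NL.
Aggregating (R3): 16% + 2.7% = 18.7%.

18.7%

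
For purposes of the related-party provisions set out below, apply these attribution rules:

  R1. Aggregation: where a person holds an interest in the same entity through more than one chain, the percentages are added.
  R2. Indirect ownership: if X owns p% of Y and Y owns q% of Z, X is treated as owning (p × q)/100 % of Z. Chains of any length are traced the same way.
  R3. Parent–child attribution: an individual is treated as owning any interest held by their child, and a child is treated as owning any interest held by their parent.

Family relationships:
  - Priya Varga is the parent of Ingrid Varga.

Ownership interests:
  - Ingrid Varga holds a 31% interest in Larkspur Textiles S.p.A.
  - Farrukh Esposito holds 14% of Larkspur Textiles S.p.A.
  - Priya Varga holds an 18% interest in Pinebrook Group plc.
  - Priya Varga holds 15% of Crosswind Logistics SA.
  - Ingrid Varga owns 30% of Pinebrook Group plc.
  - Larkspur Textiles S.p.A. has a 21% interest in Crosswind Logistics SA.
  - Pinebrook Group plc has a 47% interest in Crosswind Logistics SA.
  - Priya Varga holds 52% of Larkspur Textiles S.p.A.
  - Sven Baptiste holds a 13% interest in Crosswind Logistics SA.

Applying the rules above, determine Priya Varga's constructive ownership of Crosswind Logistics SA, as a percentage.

54.99%

By parent–child attribution (R3), Priya Varga is treated as also owning Ingrid Varga's interest in Larkspur Textiles S.p.A, giving 52% + 31% = 83%.
By parent–child attribution (R3), Priya Varga is treated as also owning Ingrid Varga's interest in Pinebrook Group plc, giving 18% + 30% = 48%.
Chain via Larkspur Textiles S.p.A. (R2): 83% × 21% = 17.43% of Crosswind Logistics SA.
Chain via Pinebrook Group plc (R2): 48% × 47% = 22.56% of Crosswind Logistics SA.
Direct interest in Crosswind Logistics SA: 15%.
Aggregating (R1): 17.43% + 22.56% + 15% = 54.99%.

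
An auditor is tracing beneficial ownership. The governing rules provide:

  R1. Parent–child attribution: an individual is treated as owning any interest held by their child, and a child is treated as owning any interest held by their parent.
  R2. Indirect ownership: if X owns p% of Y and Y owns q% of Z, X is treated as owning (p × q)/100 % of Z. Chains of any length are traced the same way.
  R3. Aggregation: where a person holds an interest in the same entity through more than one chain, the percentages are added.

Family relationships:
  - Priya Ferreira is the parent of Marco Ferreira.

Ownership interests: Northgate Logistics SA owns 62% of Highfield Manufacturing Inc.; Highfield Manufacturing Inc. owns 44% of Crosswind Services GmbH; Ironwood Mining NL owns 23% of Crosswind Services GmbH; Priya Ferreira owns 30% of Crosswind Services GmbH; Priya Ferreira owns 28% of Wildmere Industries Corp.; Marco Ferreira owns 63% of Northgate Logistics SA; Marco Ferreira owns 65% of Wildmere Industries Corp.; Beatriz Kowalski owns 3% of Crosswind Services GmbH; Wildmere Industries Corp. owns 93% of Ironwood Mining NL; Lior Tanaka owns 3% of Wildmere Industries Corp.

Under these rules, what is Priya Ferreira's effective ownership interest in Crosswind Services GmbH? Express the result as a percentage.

By parent–child attribution (R1), Priya Ferreira is treated as also owning Marco Ferreira's interest in Wildmere Industries Corp, giving 28% + 65% = 93%.
By parent–child attribution (R1), Priya Ferreira is treated as owning Marco Ferreira's 63% interest in Northgate Logistics SA.
Chain via Wildmere Industries Corp. → Ironwood Mining NL (R2): 93% × 93% × 23% = 19.8927% of Crosswind Services GmbH.
Direct interest in Crosswind Services GmbH: 30%.
Chain via Northgate Logistics SA → Highfield Manufacturing Inc. (R2): 63% × 62% × 44% = 17.1864% of Crosswind Services GmbH.
Aggregating (R3): 19.8927% + 30% + 17.1864% = 67.0791%.

67.0791%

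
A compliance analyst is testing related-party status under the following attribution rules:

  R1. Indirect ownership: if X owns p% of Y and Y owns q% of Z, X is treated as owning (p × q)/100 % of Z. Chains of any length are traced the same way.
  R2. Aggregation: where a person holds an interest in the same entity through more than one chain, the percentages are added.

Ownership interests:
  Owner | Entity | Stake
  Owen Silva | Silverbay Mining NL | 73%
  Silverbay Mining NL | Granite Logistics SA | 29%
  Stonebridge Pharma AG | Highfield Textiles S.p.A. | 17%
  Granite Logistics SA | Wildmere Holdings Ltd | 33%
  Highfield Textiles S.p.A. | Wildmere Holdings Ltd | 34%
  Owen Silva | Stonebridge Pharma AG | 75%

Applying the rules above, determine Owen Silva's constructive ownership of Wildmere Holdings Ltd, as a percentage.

11.3211%

Chain via Silverbay Mining NL → Granite Logistics SA (R1): 73% × 29% × 33% = 6.9861% of Wildmere Holdings Ltd.
Chain via Stonebridge Pharma AG → Highfield Textiles S.p.A. (R1): 75% × 17% × 34% = 4.335% of Wildmere Holdings Ltd.
Aggregating (R2): 6.9861% + 4.335% = 11.3211%.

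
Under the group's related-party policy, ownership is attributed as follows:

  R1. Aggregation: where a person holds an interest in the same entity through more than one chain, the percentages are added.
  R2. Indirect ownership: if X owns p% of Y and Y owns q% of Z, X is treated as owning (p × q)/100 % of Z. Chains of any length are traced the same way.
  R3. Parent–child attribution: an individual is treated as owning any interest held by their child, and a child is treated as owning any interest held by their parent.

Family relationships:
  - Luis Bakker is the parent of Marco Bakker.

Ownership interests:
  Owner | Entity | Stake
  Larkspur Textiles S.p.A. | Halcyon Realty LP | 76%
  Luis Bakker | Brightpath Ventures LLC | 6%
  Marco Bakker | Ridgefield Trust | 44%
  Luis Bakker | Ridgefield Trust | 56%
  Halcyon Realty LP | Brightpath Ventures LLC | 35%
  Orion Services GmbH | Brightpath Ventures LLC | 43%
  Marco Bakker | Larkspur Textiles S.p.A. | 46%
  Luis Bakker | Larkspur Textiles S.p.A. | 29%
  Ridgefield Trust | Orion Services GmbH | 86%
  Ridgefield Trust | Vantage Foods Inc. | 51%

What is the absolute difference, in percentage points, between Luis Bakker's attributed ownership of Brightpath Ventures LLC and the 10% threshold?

By parent–child attribution (R3), Luis Bakker is treated as also owning Marco Bakker's interest in Larkspur Textiles S.p.A, giving 29% + 46% = 75%.
By parent–child attribution (R3), Luis Bakker is treated as also owning Marco Bakker's interest in Ridgefield Trust, giving 56% + 44% = 100%.
Chain via Larkspur Textiles S.p.A. → Halcyon Realty LP (R2): 75% × 76% × 35% = 19.95% of Brightpath Ventures LLC.
Chain via Ridgefield Trust → Orion Services GmbH (R2): 100% × 86% × 43% = 36.98% of Brightpath Ventures LLC.
Direct interest in Brightpath Ventures LLC: 6%.
Aggregating (R1): 19.95% + 36.98% + 6% = 62.93%.
62.93% exceeds the 10% threshold by 52.93 percentage points.

52.93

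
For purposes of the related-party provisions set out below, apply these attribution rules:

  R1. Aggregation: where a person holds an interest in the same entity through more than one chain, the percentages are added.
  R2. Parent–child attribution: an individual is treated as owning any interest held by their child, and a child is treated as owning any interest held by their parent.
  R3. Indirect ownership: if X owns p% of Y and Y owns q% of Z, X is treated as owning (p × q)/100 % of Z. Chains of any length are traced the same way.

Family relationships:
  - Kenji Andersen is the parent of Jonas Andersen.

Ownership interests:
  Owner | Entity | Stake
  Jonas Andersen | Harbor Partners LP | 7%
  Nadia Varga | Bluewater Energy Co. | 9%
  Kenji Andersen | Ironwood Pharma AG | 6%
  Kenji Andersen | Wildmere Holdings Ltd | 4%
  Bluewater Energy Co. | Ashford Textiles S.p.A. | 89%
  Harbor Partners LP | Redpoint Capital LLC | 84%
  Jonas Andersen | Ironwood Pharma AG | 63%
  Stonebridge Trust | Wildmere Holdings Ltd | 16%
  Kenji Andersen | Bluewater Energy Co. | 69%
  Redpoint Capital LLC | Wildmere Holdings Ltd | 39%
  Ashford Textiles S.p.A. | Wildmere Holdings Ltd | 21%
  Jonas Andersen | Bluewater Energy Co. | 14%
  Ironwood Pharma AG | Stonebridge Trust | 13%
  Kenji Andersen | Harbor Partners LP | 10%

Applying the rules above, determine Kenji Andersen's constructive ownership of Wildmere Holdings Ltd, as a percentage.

26.5171%

By parent–child attribution (R2), Kenji Andersen is treated as also owning Jonas Andersen's interest in Bluewater Energy Co, giving 69% + 14% = 83%.
By parent–child attribution (R2), Kenji Andersen is treated as also owning Jonas Andersen's interest in Harbor Partners LP, giving 10% + 7% = 17%.
By parent–child attribution (R2), Kenji Andersen is treated as also owning Jonas Andersen's interest in Ironwood Pharma AG, giving 6% + 63% = 69%.
Chain via Bluewater Energy Co. → Ashford Textiles S.p.A. (R3): 83% × 89% × 21% = 15.5127% of Wildmere Holdings Ltd.
Chain via Harbor Partners LP → Redpoint Capital LLC (R3): 17% × 84% × 39% = 5.5692% of Wildmere Holdings Ltd.
Chain via Ironwood Pharma AG → Stonebridge Trust (R3): 69% × 13% × 16% = 1.4352% of Wildmere Holdings Ltd.
Direct interest in Wildmere Holdings Ltd: 4%.
Aggregating (R1): 15.5127% + 5.5692% + 1.4352% + 4% = 26.5171%.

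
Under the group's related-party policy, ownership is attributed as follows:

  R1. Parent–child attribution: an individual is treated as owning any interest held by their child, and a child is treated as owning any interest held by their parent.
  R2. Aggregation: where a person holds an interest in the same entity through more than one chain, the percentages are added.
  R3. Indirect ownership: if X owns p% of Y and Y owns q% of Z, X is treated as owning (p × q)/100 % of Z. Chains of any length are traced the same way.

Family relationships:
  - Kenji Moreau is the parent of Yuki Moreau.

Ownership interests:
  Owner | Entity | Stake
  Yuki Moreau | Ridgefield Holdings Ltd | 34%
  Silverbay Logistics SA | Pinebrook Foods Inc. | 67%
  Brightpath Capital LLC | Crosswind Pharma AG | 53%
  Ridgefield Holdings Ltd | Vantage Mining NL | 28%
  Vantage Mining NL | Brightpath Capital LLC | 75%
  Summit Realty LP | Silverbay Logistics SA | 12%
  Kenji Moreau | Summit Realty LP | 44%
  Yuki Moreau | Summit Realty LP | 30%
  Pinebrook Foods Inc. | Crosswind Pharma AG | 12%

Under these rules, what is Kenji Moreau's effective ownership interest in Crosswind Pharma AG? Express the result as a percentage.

By parent–child attribution (R1), Kenji Moreau is treated as also owning Yuki Moreau's interest in Summit Realty LP, giving 44% + 30% = 74%.
By parent–child attribution (R1), Kenji Moreau is treated as owning Yuki Moreau's 34% interest in Ridgefield Holdings Ltd.
Chain via Summit Realty LP → Silverbay Logistics SA → Pinebrook Foods Inc. (R3): 74% × 12% × 67% × 12% = 0.713952% of Crosswind Pharma AG.
Chain via Ridgefield Holdings Ltd → Vantage Mining NL → Brightpath Capital LLC (R3): 34% × 28% × 75% × 53% = 3.7842% of Crosswind Pharma AG.
Aggregating (R2): 0.713952% + 3.7842% = 4.498152%.

4.498152%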